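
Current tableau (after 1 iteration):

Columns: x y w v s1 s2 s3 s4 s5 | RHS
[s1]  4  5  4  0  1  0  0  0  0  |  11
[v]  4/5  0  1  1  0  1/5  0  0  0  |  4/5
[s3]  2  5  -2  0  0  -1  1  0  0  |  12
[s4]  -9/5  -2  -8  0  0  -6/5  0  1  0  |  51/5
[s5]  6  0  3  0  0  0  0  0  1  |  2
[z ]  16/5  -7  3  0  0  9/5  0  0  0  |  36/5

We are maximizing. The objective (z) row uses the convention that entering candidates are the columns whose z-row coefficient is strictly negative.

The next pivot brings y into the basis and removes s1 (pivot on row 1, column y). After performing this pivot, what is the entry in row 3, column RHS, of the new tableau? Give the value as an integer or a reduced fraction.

Pivot element is row 1, column y: 5.
Normalize row 1: new (row 1, RHS) = 11/5 = 11/5.
row 3 ← row 3 − 5·(new row 1): 12 − 5·(11/5) = 1.

1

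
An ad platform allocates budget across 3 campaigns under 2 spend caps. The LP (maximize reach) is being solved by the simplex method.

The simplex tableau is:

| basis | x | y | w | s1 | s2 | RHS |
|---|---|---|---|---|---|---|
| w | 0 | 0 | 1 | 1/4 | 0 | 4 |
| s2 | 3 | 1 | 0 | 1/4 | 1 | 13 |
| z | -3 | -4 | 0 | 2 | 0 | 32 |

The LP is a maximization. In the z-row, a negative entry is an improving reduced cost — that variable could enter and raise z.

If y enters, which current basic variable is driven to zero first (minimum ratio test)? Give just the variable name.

Ratios: row 1 (w): entry 0 ≤ 0, skip; row 2 (s2): 13/1 = 13.
Minimum ratio 13 is in the s2 row, so s2 leaves.

s2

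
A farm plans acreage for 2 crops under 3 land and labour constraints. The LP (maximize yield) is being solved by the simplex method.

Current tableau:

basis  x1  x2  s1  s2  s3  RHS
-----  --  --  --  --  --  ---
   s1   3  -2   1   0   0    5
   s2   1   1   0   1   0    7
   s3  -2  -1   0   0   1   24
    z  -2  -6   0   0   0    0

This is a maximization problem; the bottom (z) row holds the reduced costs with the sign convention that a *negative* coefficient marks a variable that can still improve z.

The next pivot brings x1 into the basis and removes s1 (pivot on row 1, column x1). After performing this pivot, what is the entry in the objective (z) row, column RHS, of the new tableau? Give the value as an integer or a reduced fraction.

Pivot element is row 1, column x1: 3.
Normalize row 1: new (row 1, RHS) = 5/3 = 5/3.
z-row ← z-row − (-2)·(new row 1): 0 − (-2)·(5/3) = 10/3.

10/3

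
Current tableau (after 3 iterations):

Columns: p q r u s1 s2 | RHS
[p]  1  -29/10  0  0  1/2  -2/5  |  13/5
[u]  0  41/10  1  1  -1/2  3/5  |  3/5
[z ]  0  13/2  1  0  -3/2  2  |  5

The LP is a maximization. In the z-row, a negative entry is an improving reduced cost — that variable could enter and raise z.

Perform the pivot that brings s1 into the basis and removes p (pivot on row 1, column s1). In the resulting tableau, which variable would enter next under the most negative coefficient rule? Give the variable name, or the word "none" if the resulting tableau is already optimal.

q

Pivot element 1/2. New z-row = old z-row − (-3/2)·(row 1/(1/2)).
Updated z-row coefficients: p: 3, q: -11/5, r: 1, u: 0, s1: 0, s2: 4/5.
The most negative is -11/5 in column q, so q would enter next.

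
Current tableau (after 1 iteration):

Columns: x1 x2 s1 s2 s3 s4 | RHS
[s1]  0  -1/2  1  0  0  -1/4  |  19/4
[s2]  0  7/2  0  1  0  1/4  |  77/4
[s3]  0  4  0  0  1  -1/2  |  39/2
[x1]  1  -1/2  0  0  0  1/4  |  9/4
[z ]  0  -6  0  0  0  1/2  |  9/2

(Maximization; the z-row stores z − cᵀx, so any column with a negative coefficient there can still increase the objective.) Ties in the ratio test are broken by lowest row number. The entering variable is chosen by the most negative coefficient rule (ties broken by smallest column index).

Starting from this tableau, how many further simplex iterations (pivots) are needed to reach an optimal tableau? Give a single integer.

pivot: x2 in, s3 out → z = 135/4
pivot: s4 in, s2 out → z = 380/11
No improving column remains; optimal.

2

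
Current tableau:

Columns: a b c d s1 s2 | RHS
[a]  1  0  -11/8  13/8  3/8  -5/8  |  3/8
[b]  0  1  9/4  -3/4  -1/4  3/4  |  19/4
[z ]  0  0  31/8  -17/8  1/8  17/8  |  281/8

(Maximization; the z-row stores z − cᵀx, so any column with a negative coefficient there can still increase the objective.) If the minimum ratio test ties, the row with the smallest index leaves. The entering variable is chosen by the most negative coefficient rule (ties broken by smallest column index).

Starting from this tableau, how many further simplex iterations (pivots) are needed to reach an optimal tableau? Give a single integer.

pivot: d in, a out → z = 463/13
No improving column remains; optimal.

1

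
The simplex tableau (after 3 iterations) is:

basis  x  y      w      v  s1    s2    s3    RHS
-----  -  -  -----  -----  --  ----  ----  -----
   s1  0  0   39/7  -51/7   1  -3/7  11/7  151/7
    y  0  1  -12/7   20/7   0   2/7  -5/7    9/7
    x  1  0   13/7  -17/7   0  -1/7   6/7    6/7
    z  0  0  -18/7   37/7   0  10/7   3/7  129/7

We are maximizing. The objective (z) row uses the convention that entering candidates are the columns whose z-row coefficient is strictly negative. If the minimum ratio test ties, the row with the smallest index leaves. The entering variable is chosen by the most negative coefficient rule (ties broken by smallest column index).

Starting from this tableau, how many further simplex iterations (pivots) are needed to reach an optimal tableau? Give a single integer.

1

pivot: w in, x out → z = 255/13
No improving column remains; optimal.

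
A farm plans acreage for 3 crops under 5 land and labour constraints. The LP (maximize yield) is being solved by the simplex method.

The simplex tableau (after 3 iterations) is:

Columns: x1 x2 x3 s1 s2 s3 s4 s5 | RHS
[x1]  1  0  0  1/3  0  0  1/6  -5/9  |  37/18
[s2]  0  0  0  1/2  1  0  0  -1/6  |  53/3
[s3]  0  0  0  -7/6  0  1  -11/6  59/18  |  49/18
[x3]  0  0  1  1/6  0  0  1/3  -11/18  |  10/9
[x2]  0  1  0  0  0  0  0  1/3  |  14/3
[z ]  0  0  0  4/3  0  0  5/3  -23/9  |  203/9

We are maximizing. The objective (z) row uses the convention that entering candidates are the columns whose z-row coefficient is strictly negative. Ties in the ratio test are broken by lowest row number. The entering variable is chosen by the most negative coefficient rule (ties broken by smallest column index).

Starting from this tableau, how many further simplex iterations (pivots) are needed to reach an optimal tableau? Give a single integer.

pivot: s5 in, s3 out → z = 1456/59
No improving column remains; optimal.

1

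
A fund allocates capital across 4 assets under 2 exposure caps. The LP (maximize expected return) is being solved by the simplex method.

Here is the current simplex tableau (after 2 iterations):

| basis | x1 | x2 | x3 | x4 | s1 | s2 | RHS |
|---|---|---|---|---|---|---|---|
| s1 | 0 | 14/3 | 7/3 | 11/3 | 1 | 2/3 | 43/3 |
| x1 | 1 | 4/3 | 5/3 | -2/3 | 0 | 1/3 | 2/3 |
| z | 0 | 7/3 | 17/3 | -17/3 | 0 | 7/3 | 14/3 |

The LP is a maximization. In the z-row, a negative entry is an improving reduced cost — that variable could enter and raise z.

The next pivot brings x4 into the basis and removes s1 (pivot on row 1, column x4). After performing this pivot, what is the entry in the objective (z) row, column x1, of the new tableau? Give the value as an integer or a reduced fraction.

Pivot element is row 1, column x4: 11/3.
Normalize row 1: new (row 1, x1) = 0/(11/3) = 0.
z-row ← z-row − (-17/3)·(new row 1): 0 − (-17/3)·0 = 0.

0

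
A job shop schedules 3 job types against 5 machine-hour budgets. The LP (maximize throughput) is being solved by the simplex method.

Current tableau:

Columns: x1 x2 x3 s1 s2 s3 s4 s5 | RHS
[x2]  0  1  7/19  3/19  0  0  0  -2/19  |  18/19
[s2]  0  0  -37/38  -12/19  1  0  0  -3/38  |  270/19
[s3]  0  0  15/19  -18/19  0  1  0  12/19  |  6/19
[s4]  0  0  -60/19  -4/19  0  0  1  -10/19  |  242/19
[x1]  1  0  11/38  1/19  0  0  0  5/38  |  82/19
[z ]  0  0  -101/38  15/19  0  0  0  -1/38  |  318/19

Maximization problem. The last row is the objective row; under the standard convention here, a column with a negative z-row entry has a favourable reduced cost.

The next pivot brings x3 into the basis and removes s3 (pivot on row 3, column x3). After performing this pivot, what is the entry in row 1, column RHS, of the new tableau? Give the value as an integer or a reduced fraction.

Pivot element is row 3, column x3: 15/19.
Normalize row 3: new (row 3, RHS) = (6/19)/(15/19) = 2/5.
row 1 ← row 1 − (7/19)·(new row 3): 18/19 − (7/19)·(2/5) = 4/5.

4/5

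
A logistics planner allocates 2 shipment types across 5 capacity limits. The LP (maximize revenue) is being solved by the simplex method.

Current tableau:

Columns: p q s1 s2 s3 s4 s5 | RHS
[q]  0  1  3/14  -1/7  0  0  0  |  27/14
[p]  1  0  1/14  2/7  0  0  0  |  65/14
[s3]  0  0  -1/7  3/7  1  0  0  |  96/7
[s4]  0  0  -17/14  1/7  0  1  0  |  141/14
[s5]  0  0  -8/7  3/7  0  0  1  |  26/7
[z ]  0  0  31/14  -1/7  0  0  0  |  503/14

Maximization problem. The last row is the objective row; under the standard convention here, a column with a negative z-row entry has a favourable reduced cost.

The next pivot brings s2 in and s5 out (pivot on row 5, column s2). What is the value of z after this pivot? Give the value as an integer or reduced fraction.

223/6

Minimum ratio for s2: (26/7)/(3/7) = 26/3.
z changes by −(z-row coeff of s2)·ratio = −(-1/7)·(26/3) = 26/21.
New z = 503/14 + (26/21) = 223/6.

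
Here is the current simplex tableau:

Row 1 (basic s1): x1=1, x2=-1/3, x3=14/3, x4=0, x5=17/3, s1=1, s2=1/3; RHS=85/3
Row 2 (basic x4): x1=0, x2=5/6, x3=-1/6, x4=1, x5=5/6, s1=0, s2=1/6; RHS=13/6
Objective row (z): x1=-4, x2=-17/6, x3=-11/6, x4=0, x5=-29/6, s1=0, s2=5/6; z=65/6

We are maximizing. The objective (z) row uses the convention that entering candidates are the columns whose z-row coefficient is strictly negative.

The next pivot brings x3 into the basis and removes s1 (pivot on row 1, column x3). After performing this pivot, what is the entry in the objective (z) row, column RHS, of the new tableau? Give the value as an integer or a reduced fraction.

615/28

Pivot element is row 1, column x3: 14/3.
Normalize row 1: new (row 1, RHS) = (85/3)/(14/3) = 85/14.
z-row ← z-row − (-11/6)·(new row 1): 65/6 − (-11/6)·(85/14) = 615/28.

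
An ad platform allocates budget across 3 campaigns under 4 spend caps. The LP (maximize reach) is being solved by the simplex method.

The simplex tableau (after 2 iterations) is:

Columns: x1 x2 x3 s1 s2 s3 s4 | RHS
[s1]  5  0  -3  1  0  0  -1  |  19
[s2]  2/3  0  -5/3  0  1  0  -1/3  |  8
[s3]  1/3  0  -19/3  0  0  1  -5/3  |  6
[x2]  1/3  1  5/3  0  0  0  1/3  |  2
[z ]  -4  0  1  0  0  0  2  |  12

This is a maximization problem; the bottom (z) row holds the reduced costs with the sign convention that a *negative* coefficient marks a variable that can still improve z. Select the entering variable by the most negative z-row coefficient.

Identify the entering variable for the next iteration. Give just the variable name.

Objective-row coefficients: x1: -4, x2: 0, x3: 1, s1: 0, s2: 0, s3: 0, s4: 2.
The most negative is -4 in column x1, so x1 enters.

x1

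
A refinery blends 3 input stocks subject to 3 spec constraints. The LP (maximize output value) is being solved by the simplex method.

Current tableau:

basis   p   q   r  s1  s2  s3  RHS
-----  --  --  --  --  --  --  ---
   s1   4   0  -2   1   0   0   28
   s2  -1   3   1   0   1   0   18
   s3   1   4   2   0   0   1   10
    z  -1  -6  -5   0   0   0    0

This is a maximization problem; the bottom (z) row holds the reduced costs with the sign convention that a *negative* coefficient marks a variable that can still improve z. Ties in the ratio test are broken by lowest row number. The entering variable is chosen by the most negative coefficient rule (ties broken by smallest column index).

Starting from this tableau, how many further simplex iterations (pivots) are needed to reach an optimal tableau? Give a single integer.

pivot: q in, s3 out → z = 15
pivot: r in, q out → z = 25
No improving column remains; optimal.

2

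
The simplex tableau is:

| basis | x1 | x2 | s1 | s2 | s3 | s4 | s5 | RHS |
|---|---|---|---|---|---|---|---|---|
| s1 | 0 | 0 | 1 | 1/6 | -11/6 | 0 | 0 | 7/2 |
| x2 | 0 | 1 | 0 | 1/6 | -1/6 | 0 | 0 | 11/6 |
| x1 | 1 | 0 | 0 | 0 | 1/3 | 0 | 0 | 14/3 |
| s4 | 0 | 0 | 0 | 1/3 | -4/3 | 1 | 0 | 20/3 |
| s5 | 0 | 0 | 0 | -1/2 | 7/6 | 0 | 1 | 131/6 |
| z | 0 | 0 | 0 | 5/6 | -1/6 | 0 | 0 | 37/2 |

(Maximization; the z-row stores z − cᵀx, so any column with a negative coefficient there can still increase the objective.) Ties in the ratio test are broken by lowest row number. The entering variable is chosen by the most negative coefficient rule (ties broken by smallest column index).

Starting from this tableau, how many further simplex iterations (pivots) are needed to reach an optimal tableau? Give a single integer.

pivot: s3 in, x1 out → z = 125/6
No improving column remains; optimal.

1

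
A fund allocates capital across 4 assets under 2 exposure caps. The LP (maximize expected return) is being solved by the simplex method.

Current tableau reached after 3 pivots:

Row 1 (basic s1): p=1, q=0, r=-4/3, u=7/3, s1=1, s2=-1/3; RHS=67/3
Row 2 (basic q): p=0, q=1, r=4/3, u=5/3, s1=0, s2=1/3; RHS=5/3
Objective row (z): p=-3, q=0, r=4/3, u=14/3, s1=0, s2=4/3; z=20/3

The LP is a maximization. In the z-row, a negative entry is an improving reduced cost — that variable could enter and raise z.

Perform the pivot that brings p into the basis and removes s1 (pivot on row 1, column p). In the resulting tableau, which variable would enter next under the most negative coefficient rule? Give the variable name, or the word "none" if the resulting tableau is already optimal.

r

Pivot element 1. New z-row = old z-row − (-3)·(row 1/1).
Updated z-row coefficients: p: 0, q: 0, r: -8/3, u: 35/3, s1: 3, s2: 1/3.
The most negative is -8/3 in column r, so r would enter next.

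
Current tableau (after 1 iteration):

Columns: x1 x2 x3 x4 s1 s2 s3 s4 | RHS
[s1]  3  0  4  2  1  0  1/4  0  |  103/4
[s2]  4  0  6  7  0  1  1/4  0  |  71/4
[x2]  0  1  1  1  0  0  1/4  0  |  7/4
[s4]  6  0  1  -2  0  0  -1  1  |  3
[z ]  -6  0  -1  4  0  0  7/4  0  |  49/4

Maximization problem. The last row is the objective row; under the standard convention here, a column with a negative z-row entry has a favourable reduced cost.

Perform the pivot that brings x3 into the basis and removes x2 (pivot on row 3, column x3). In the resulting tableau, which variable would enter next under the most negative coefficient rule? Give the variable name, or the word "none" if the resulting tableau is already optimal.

x1

Pivot element 1. New z-row = old z-row − (-1)·(row 3/1).
Updated z-row coefficients: x1: -6, x2: 1, x3: 0, x4: 5, s1: 0, s2: 0, s3: 2, s4: 0.
The most negative is -6 in column x1, so x1 would enter next.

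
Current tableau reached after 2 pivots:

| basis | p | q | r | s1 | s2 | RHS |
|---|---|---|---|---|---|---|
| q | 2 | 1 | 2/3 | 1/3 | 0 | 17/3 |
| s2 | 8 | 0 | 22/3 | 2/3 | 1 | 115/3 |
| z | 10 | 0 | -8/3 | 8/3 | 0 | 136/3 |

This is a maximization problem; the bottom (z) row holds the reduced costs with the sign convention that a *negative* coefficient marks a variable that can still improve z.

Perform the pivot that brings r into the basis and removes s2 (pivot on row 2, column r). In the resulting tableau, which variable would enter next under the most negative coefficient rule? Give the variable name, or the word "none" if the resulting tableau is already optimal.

Pivot element 22/3. New z-row = old z-row − (-8/3)·(row 2/(22/3)).
Updated z-row coefficients: p: 142/11, q: 0, r: 0, s1: 32/11, s2: 4/11.
No coefficient is strictly negative; the tableau after this pivot is optimal.

none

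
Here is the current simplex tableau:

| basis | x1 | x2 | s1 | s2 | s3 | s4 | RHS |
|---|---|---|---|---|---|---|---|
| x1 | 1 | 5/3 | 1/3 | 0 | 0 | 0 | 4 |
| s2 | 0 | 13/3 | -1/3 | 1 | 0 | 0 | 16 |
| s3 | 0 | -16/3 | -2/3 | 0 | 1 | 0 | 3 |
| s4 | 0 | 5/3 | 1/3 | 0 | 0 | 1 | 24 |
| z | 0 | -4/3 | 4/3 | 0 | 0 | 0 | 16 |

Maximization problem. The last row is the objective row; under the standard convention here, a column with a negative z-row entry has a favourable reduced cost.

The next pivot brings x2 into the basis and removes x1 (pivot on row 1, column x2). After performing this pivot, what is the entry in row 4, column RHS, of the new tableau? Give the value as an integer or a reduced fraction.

20

Pivot element is row 1, column x2: 5/3.
Normalize row 1: new (row 1, RHS) = 4/(5/3) = 12/5.
row 4 ← row 4 − (5/3)·(new row 1): 24 − (5/3)·(12/5) = 20.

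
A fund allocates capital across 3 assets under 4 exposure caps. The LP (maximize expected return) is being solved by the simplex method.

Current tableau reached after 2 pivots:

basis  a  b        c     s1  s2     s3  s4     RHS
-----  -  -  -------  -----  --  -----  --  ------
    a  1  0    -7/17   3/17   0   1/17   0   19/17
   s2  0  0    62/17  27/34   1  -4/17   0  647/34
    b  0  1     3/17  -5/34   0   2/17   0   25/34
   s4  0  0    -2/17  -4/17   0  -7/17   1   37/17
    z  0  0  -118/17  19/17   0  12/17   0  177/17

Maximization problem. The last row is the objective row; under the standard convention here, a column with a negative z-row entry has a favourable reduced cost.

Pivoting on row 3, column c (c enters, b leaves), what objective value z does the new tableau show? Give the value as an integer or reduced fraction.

Minimum ratio for c: (25/34)/(3/17) = 25/6.
z changes by −(z-row coeff of c)·ratio = −(-118/17)·(25/6) = 1475/51.
New z = 177/17 + (1475/51) = 118/3.

118/3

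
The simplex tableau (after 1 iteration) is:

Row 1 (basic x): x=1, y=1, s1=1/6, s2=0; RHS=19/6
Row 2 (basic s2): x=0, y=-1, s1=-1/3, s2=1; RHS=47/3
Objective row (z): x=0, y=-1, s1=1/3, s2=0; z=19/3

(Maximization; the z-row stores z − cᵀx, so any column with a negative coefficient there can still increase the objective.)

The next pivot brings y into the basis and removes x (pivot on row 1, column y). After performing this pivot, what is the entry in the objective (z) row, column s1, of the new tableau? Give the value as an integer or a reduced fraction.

Pivot element is row 1, column y: 1.
Normalize row 1: new (row 1, s1) = (1/6)/1 = 1/6.
z-row ← z-row − (-1)·(new row 1): 1/3 − (-1)·(1/6) = 1/2.

1/2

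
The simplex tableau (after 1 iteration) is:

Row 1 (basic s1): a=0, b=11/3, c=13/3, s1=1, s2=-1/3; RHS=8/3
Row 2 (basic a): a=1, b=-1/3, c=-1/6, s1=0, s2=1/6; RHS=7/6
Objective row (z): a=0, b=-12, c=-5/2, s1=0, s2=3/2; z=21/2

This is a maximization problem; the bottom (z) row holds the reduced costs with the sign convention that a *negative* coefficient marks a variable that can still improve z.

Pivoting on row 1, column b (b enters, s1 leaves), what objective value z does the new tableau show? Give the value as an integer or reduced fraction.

Minimum ratio for b: (8/3)/(11/3) = 8/11.
z changes by −(z-row coeff of b)·ratio = −(-12)·(8/11) = 96/11.
New z = 21/2 + (96/11) = 423/22.

423/22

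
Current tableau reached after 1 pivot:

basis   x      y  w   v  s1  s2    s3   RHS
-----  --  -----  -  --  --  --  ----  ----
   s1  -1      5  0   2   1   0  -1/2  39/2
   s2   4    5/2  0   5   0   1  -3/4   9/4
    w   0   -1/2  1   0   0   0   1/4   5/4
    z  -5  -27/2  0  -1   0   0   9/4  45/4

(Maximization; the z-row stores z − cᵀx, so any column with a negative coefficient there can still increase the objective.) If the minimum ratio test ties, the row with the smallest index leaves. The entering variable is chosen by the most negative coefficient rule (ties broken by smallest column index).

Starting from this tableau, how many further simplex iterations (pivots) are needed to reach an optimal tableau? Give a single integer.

2

pivot: y in, s2 out → z = 117/5
pivot: s3 in, s1 out → z = 252/5
No improving column remains; optimal.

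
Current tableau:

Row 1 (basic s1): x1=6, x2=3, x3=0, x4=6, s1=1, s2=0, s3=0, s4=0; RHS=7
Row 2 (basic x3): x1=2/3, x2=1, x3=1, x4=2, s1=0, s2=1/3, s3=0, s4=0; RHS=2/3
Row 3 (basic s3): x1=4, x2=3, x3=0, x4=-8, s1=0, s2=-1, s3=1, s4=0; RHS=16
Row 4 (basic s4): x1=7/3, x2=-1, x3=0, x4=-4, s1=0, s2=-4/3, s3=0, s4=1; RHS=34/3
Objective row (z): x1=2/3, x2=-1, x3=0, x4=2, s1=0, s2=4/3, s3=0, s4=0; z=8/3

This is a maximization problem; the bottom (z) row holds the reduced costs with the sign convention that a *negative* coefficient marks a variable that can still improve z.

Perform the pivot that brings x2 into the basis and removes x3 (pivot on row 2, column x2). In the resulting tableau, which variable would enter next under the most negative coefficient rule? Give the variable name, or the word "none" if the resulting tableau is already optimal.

Pivot element 1. New z-row = old z-row − (-1)·(row 2/1).
Updated z-row coefficients: x1: 4/3, x2: 0, x3: 1, x4: 4, s1: 0, s2: 5/3, s3: 0, s4: 0.
No coefficient is strictly negative; the tableau after this pivot is optimal.

none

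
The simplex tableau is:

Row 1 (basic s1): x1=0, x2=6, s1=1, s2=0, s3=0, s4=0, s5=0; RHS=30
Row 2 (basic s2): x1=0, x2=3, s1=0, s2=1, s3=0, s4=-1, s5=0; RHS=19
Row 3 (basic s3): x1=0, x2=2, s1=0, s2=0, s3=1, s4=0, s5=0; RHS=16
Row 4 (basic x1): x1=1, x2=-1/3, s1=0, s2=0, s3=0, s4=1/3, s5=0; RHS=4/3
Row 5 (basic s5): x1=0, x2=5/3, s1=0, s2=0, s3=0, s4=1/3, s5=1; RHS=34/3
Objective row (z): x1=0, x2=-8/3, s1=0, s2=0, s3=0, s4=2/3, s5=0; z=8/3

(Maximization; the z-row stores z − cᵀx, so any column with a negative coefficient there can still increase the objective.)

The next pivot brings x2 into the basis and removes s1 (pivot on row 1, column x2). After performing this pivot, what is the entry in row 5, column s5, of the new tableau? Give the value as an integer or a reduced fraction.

Pivot element is row 1, column x2: 6.
Normalize row 1: new (row 1, s5) = 0/6 = 0.
row 5 ← row 5 − (5/3)·(new row 1): 1 − (5/3)·0 = 1.

1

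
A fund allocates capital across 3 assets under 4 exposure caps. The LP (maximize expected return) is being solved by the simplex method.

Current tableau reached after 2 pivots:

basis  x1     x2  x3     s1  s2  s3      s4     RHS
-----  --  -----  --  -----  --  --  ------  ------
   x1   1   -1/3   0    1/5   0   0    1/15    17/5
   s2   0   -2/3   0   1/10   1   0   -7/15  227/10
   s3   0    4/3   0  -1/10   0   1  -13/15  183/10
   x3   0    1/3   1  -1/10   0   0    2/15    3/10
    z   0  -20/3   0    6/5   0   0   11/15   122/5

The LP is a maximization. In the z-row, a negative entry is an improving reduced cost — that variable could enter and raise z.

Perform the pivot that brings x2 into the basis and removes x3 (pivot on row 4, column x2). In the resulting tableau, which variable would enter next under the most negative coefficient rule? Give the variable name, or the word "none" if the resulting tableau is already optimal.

Pivot element 1/3. New z-row = old z-row − (-20/3)·(row 4/(1/3)).
Updated z-row coefficients: x1: 0, x2: 0, x3: 20, s1: -4/5, s2: 0, s3: 0, s4: 17/5.
The most negative is -4/5 in column s1, so s1 would enter next.

s1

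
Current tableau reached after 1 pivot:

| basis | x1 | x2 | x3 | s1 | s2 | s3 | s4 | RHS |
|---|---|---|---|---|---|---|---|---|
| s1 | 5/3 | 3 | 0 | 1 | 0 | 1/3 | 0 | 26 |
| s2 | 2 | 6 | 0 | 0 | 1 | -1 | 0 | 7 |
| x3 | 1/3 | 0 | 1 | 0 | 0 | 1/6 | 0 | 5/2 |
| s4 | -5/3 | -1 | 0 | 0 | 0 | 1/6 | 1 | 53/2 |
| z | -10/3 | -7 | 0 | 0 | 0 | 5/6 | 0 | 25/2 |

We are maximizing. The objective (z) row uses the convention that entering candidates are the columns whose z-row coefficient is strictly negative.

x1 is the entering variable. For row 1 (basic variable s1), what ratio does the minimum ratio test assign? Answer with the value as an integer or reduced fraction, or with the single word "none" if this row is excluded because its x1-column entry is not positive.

78/5

Ratio = RHS / (x1 entry) = 26 / (5/3) = 78/5.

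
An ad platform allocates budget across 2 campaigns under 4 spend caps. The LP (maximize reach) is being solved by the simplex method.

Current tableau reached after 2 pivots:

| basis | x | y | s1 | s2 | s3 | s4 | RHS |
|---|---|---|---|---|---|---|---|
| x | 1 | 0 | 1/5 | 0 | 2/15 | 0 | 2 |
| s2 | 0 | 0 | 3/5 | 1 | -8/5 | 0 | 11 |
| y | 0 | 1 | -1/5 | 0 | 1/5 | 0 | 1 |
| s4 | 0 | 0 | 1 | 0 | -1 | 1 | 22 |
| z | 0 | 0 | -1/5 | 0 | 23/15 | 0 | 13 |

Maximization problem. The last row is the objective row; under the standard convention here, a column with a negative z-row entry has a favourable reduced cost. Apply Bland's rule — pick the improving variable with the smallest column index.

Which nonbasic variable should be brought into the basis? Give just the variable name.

s1

Objective-row coefficients: x: 0, y: 0, s1: -1/5, s2: 0, s3: 23/15, s4: 0.
Improving columns: s1. Bland's rule picks the smallest column index → s1.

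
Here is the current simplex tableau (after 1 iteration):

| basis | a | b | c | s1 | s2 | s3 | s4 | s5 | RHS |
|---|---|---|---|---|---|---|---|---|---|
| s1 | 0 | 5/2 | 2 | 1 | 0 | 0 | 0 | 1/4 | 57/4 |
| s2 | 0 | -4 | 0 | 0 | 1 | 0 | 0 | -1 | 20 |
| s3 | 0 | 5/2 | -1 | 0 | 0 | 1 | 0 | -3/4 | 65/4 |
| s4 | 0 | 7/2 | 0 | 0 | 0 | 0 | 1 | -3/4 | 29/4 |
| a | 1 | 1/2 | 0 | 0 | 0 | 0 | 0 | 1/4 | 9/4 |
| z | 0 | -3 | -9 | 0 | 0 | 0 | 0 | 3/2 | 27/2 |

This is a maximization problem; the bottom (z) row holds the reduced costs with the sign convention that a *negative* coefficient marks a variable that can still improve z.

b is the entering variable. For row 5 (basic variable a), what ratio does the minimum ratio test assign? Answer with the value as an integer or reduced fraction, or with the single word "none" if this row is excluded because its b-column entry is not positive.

Ratio = RHS / (b entry) = (9/4) / (1/2) = 9/2.

9/2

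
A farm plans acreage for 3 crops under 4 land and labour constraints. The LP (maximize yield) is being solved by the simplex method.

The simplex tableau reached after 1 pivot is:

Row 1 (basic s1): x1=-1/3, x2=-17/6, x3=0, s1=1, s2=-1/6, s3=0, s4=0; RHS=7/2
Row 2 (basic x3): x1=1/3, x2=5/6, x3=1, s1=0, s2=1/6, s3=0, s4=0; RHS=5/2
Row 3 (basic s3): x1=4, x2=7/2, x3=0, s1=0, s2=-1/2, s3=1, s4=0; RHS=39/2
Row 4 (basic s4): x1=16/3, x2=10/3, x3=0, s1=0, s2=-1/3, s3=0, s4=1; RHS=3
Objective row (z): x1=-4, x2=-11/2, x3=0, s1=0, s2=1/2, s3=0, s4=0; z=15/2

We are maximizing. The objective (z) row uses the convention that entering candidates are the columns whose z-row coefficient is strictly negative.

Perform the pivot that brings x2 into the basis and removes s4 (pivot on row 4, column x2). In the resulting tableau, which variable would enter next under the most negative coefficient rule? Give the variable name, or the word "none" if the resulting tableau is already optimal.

s2

Pivot element 10/3. New z-row = old z-row − (-11/2)·(row 4/(10/3)).
Updated z-row coefficients: x1: 24/5, x2: 0, x3: 0, s1: 0, s2: -1/20, s3: 0, s4: 33/20.
The most negative is -1/20 in column s2, so s2 would enter next.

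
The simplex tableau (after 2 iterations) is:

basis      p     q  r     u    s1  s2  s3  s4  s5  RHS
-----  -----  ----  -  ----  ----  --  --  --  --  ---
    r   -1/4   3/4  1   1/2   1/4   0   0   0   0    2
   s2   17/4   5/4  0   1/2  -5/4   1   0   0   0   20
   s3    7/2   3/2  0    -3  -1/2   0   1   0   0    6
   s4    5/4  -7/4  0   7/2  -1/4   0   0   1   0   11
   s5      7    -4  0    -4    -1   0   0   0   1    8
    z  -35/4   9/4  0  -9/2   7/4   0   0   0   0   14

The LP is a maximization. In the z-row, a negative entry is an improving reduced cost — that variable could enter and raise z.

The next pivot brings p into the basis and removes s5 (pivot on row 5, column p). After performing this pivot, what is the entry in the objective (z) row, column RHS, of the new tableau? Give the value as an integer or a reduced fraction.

24

Pivot element is row 5, column p: 7.
Normalize row 5: new (row 5, RHS) = 8/7 = 8/7.
z-row ← z-row − (-35/4)·(new row 5): 14 − (-35/4)·(8/7) = 24.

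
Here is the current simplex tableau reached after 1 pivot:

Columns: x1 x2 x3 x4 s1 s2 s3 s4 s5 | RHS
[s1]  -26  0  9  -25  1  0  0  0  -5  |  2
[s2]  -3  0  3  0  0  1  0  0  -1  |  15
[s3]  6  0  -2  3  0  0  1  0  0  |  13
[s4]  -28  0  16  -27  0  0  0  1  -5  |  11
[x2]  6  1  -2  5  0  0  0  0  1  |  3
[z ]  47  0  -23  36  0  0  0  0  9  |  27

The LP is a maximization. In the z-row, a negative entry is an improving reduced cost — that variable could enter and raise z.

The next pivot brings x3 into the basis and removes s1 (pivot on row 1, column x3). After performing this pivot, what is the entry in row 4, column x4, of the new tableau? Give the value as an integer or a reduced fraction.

157/9

Pivot element is row 1, column x3: 9.
Normalize row 1: new (row 1, x4) = (-25)/9 = -25/9.
row 4 ← row 4 − 16·(new row 1): -27 − 16·(-25/9) = 157/9.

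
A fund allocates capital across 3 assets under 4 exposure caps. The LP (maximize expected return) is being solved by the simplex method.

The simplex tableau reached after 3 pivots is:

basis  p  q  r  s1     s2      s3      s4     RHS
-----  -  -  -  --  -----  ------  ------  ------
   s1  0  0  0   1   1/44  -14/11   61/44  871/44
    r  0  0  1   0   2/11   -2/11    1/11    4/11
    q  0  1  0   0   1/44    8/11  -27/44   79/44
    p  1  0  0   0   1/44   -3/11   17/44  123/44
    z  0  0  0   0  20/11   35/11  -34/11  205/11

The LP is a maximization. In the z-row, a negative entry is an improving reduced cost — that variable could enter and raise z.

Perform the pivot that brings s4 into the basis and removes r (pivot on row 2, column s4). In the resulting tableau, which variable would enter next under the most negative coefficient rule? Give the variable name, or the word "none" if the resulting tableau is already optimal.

s3

Pivot element 1/11. New z-row = old z-row − (-34/11)·(row 2/(1/11)).
Updated z-row coefficients: p: 0, q: 0, r: 34, s1: 0, s2: 8, s3: -3, s4: 0.
The most negative is -3 in column s3, so s3 would enter next.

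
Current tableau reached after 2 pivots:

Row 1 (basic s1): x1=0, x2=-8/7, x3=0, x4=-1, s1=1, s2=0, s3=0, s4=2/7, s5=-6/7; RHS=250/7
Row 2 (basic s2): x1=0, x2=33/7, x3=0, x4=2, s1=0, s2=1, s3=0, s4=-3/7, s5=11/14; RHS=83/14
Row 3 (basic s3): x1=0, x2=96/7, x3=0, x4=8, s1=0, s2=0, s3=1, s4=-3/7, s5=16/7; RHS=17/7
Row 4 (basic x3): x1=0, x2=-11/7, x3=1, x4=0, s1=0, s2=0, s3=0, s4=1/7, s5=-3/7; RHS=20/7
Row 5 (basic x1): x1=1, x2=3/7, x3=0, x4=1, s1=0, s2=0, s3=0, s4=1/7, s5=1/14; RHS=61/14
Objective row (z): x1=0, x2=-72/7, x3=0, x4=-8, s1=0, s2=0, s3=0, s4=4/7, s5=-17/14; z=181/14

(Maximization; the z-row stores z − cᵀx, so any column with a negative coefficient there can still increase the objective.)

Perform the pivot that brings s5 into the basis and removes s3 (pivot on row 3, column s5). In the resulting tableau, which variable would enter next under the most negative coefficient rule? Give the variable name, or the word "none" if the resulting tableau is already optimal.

x4

Pivot element 16/7. New z-row = old z-row − (-17/14)·(row 3/(16/7)).
Updated z-row coefficients: x1: 0, x2: -3, x3: 0, x4: -15/4, s1: 0, s2: 0, s3: 17/32, s4: 11/32, s5: 0.
The most negative is -15/4 in column x4, so x4 would enter next.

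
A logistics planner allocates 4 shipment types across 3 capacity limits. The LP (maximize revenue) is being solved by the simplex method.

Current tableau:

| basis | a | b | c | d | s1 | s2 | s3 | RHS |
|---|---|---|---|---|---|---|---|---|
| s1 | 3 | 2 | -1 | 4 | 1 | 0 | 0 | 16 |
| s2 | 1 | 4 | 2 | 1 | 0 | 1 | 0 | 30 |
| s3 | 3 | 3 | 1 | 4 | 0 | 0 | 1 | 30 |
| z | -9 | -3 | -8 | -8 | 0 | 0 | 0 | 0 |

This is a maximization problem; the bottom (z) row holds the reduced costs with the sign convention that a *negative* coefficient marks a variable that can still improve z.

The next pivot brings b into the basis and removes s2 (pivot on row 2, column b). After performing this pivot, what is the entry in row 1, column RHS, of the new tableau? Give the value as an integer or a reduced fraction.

Pivot element is row 2, column b: 4.
Normalize row 2: new (row 2, RHS) = 30/4 = 15/2.
row 1 ← row 1 − 2·(new row 2): 16 − 2·(15/2) = 1.

1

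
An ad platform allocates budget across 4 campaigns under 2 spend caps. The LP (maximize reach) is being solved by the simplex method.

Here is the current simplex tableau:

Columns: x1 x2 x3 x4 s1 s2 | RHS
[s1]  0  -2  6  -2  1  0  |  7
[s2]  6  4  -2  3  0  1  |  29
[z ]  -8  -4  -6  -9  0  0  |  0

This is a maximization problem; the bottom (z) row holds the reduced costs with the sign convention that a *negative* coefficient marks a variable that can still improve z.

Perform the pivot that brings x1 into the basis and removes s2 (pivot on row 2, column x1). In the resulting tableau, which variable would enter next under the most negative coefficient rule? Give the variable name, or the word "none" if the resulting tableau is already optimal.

Pivot element 6. New z-row = old z-row − (-8)·(row 2/6).
Updated z-row coefficients: x1: 0, x2: 4/3, x3: -26/3, x4: -5, s1: 0, s2: 4/3.
The most negative is -26/3 in column x3, so x3 would enter next.

x3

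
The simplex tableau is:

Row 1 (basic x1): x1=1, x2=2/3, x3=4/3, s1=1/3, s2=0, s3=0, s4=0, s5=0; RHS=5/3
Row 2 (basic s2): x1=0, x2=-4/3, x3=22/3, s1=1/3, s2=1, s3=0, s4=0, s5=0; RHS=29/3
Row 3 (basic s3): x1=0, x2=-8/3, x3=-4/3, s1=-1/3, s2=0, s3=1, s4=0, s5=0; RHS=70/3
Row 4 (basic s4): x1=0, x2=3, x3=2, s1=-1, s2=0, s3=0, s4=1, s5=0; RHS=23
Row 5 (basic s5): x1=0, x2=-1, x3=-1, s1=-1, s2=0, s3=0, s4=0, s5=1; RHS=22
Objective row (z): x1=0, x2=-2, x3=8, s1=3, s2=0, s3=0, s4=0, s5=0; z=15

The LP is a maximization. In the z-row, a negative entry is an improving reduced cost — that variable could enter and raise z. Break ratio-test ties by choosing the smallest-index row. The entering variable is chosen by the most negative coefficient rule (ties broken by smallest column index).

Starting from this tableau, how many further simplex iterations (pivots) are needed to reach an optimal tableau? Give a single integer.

pivot: x2 in, x1 out → z = 20
No improving column remains; optimal.

1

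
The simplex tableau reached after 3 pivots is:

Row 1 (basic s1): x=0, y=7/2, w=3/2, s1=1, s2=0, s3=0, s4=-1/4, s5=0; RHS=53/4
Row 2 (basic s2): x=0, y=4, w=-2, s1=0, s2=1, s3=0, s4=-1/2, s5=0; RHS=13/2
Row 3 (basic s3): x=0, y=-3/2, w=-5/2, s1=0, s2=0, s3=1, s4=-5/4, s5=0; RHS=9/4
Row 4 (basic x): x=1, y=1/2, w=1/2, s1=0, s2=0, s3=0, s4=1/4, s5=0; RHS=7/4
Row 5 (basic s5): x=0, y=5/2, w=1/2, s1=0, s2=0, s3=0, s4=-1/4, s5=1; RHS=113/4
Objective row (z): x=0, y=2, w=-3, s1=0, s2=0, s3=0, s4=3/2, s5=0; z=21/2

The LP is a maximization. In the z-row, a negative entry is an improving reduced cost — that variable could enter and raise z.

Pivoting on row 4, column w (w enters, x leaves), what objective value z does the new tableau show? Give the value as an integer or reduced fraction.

Minimum ratio for w: (7/4)/(1/2) = 7/2.
z changes by −(z-row coeff of w)·ratio = −(-3)·(7/2) = 21/2.
New z = 21/2 + (21/2) = 21.

21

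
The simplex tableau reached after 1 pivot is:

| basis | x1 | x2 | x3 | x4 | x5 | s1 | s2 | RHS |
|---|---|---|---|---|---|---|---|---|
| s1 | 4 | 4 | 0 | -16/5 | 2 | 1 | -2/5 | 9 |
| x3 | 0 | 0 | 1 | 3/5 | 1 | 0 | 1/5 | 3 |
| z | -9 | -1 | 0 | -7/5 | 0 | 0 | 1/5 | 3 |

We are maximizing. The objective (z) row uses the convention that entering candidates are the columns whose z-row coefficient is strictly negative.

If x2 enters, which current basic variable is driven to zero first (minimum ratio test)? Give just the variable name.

s1

Ratios: row 1 (s1): 9/4 = 9/4; row 2 (x3): entry 0 ≤ 0, skip.
Minimum ratio 9/4 is in the s1 row, so s1 leaves.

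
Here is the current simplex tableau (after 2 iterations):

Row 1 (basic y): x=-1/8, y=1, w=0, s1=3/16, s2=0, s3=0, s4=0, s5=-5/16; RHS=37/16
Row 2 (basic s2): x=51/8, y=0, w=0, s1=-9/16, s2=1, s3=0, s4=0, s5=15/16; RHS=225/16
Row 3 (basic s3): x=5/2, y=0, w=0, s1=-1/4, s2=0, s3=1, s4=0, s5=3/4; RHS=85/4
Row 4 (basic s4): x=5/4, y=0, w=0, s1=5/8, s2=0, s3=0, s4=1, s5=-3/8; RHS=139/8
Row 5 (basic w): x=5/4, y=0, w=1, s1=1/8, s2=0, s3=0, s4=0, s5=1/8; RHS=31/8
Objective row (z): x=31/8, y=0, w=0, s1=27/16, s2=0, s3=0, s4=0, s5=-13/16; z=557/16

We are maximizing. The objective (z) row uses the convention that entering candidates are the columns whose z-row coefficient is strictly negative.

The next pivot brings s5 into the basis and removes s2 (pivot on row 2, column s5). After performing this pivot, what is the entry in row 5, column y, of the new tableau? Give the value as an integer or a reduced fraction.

0

Pivot element is row 2, column s5: 15/16.
Normalize row 2: new (row 2, y) = 0/(15/16) = 0.
row 5 ← row 5 − (1/8)·(new row 2): 0 − (1/8)·0 = 0.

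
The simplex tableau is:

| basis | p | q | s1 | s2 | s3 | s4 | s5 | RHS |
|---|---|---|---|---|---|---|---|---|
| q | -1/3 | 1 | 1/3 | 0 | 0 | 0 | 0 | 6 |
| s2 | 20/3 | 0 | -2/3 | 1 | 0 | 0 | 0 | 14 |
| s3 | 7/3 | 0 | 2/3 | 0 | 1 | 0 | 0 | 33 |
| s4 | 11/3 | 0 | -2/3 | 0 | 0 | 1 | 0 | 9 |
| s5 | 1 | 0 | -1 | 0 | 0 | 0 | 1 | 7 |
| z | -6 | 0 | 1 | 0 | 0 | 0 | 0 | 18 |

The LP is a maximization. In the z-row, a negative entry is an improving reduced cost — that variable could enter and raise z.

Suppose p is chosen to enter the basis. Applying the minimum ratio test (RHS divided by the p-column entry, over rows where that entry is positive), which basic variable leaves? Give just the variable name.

Ratios: row 1 (q): entry -1/3 ≤ 0, skip; row 2 (s2): 14/(20/3) = 21/10; row 3 (s3): 33/(7/3) = 99/7; row 4 (s4): 9/(11/3) = 27/11; row 5 (s5): 7/1 = 7.
Minimum ratio 21/10 is in the s2 row, so s2 leaves.

s2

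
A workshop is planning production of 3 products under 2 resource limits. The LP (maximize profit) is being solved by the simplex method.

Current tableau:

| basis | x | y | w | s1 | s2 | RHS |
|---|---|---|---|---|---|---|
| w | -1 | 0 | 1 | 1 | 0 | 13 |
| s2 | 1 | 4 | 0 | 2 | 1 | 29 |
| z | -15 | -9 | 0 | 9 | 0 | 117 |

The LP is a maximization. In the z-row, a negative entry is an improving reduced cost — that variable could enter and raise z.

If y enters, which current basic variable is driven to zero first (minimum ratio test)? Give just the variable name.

s2

Ratios: row 1 (w): entry 0 ≤ 0, skip; row 2 (s2): 29/4 = 29/4.
Minimum ratio 29/4 is in the s2 row, so s2 leaves.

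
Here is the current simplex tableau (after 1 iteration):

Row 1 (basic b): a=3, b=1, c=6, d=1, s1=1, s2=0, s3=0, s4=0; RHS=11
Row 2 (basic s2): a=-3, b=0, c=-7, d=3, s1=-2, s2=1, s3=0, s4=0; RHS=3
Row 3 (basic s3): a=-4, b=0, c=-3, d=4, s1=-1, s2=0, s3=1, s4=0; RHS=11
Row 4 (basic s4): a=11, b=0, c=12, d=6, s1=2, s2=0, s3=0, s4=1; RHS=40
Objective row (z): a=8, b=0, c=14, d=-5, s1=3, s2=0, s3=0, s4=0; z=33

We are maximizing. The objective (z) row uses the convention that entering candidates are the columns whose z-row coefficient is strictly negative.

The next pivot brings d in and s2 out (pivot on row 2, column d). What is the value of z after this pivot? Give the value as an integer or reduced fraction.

Minimum ratio for d: 3/3 = 1.
z changes by −(z-row coeff of d)·ratio = −(-5)·1 = 5.
New z = 33 + 5 = 38.

38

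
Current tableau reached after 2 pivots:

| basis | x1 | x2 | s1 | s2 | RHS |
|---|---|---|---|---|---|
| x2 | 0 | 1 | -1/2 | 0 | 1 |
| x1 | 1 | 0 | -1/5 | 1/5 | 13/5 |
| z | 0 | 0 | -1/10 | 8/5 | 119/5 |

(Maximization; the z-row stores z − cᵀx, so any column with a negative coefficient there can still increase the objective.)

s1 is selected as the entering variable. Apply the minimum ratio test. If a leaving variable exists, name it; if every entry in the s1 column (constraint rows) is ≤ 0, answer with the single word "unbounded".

s1-column entries: row 1: -1/2, row 2: -1/5. All ≤ 0, so s1 can increase without bound; the LP is unbounded in this direction.

unbounded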